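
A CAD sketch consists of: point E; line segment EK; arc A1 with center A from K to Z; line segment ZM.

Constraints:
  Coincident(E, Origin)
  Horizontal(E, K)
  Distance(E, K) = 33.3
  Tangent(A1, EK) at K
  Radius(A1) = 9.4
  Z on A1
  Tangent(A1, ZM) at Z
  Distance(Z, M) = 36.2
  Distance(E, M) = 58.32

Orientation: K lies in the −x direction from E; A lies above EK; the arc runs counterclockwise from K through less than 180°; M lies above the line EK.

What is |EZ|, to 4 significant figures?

27.17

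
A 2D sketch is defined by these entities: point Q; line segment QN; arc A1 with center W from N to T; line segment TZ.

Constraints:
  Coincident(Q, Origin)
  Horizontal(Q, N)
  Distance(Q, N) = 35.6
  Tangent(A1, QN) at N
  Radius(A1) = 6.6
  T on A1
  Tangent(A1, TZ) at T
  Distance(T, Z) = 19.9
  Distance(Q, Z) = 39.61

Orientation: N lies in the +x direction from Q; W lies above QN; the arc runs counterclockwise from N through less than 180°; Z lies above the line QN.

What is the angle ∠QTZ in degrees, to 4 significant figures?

68.60°

Checks: ∠(WN, NQ) = 90.00° ✓; |WT| = 6.600 ✓; ∠(WT, TZ) = 90.00° ✓; |TZ| = 19.90 ✓; |QZ| = 39.61 ✓.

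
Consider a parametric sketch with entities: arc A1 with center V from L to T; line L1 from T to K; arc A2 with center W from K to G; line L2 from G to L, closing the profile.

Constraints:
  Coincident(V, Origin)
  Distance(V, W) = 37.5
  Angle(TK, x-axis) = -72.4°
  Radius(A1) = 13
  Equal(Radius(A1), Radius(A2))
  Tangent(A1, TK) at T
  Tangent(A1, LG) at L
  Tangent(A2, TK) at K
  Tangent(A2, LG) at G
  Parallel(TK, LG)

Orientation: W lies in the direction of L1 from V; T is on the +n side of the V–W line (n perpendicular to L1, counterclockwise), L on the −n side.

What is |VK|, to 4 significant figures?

39.69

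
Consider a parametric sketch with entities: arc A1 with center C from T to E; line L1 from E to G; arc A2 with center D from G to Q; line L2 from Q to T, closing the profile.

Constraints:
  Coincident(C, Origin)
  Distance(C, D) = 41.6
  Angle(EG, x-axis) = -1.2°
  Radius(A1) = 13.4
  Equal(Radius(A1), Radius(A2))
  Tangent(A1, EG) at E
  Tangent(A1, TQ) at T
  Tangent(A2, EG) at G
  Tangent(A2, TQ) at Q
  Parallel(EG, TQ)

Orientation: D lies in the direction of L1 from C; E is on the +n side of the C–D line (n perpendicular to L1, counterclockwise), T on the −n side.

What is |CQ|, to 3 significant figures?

43.7

Tangency of A1 to both parallel lines with radius 13.4 puts E and T at C ± 13.4·n: E = (0.281, 13.4), T = (-0.281, -13.4). Equal radii place G and Q the same way about D: G = D + 13.4·n = (41.9, 12.5), Q = D − 13.4·n = (41.3, -14.3). Then |CQ| = |Q − C| = 43.7.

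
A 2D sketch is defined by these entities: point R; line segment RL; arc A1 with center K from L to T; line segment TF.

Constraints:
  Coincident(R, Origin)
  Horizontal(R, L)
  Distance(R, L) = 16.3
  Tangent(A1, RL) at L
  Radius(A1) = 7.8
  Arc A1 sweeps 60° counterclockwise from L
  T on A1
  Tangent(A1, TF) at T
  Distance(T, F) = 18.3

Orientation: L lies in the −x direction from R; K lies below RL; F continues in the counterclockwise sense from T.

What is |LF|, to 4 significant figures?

25.36

On A1, L sits at bearing 90° from K; a 60° counterclockwise sweep puts T at bearing 150°, so T = K + 7.8·(cos 150°, sin 150°) = (-23.05, -3.900). A1 meets TF tangentially, so KT is at right angles to TF, so TF runs along (−sin 150°, cos 150°); with |TF| = 18.3, F = (-32.20, -19.75). Then |LF| = |F − L| = 25.36.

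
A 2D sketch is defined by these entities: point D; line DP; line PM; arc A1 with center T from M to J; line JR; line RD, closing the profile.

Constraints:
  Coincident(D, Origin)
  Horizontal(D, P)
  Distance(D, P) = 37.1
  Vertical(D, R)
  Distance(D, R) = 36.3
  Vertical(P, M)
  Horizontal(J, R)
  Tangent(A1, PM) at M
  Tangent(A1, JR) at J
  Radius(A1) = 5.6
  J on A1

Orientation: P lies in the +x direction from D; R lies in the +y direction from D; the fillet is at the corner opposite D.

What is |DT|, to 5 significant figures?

43.986

D and R share the same x with |DR| = 36.3 and R on the +y side, so R = (0.0000, 36.300). The virtual corner opposite D is at (37.100, 36.300). The tangent condition forces TM to be normal to PM and since A1 is tangent to JR there, TJ ⟂ JR, with radius 5.6, so the center T sits 5.6 in from both sides at T = (31.500, 30.700). Then |DT| = |T − D| = 43.986.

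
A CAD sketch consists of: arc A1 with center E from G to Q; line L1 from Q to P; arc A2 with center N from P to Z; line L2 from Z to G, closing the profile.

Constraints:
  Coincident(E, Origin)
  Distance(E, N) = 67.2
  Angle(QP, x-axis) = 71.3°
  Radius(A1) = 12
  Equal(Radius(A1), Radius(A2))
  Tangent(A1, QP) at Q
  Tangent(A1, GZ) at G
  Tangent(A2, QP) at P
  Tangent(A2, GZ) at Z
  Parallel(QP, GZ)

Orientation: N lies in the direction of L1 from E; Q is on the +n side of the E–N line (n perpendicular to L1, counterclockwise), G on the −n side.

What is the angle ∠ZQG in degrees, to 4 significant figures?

70.35°

The slot axis is L1's direction at 71.3°, so u = (cos 71.3°, sin 71.3°) = (0.3206, 0.9472) and n = (−sin 71.3°, cos 71.3°) = (-0.9472, 0.3206). E is at the origin and N lies 67.2 along u from E, so N = 67.2·u = (21.55, 63.65). Tangency of A1 to both parallel lines with radius 12.0 puts Q and G at E ± 12.0·n: Q = (-11.37, 3.847), G = (11.37, -3.847). Equal radii place P and Z the same way about N: P = N + 12.0·n = (10.18, 67.50), Z = N − 12.0·n = (32.91, 59.81). Then cos ∠ZQG = QZ·QG / (|QZ||QG|), giving 70.35°.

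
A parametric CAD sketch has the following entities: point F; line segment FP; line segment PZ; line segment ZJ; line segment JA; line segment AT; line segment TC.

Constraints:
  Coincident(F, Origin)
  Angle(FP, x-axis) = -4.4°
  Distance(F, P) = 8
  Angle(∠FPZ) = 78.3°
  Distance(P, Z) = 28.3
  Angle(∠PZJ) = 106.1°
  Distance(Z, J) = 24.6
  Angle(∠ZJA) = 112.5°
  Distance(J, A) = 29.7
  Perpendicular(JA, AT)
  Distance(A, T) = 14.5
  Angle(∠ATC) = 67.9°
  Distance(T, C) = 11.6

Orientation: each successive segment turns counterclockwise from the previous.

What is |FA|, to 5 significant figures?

35.839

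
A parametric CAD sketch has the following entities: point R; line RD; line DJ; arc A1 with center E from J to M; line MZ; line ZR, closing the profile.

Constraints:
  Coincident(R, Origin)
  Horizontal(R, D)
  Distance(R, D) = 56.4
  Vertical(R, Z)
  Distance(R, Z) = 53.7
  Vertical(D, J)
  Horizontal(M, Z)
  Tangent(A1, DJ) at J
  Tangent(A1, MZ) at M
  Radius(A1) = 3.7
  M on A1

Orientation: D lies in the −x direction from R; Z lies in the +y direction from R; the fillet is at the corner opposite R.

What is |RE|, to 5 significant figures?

72.645

RZ is vertical with |RZ| = 53.7 and Z on the +y side, so Z = (0.0000, 53.700). The virtual corner opposite R is at (-56.400, 53.700). Tangency of A1 to DJ means the radius EJ is perpendicular to DJ and tangency of A1 to MZ means the radius EM is perpendicular to MZ, with radius 3.7, so the center E sits 3.7 in from both sides at E = (-52.700, 50.000). Then |RE| = |E − R| = 72.645.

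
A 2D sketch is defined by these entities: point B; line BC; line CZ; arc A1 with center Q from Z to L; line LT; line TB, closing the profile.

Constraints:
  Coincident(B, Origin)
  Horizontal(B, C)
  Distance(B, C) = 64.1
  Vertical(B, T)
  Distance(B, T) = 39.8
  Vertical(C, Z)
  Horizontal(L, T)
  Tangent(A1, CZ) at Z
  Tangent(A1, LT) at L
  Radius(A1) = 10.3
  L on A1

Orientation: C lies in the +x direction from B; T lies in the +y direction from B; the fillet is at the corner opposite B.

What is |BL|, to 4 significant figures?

66.92

B is at the origin; BC is horizontal with |BC| = 64.1 and C on the +x side, so C = (64.10, 0.000). B and T share the same x with |BT| = 39.8 and T on the +y side, so T = (0.000, 39.80). The virtual corner opposite B is at (64.10, 39.80). Tangency of A1 to CZ means the radius QZ is perpendicular to CZ and A1 meets LT tangentially, so QL is at right angles to LT, with radius 10.3, so the center Q sits 10.3 in from both sides at Q = (53.80, 29.50). That places the tangent points at Z = (64.10, 29.50) on CZ and L = (53.80, 39.80) on LT. Then |BL| = |L − B| = 66.92.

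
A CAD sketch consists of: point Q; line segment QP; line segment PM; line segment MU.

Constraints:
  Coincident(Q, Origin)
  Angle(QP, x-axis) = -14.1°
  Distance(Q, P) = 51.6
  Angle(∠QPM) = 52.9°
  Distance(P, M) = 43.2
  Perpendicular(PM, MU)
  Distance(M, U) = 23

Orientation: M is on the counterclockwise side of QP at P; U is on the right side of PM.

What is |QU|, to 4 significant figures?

65.28

Q is at the origin; QP runs at -14.1° with length 51.6, so P = 51.6·(cos -14.1°, sin -14.1°) = (50.05, -12.57). ∠QPM = 52.9°, so PM runs at -14.1° + (180° − 52.9°) = 113.0° from the x-axis; with |PM| = 43.2, M = P + 43.2·(cos 113.0°, sin 113.0°) = (33.17, 27.20). PM ⟂ MU; with |MU| = 23.0 on the right of PM, U = M + 23.0·(0.9205, 0.3907) = (54.34, 36.18). Then |QU| = |U − Q| = 65.28.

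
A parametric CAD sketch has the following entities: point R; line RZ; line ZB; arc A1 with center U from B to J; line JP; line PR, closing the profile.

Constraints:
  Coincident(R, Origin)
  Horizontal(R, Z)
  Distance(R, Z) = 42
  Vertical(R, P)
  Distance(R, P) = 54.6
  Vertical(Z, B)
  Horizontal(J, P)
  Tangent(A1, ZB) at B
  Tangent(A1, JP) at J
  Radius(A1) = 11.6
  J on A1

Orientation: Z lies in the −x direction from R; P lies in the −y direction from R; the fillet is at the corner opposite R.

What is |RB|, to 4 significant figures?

60.11

R is at the origin; R and Z share the same y with |RZ| = 42.0 and Z on the −x side, so Z = (-42.00, 0.000). R and P share the same x with |RP| = 54.6 and P on the −y side, so P = (0.000, -54.60). The virtual corner opposite R is at (-42.00, -54.60). A1 meets ZB tangentially, so UB is at right angles to ZB and since A1 is tangent to JP there, UJ ⟂ JP, with radius 11.6, so the center U sits 11.6 in from both sides at U = (-30.40, -43.00). That places the tangent points at B = (-42.00, -43.00) on ZB and J = (-30.40, -54.60) on JP. Then |RB| = |B − R| = 60.11.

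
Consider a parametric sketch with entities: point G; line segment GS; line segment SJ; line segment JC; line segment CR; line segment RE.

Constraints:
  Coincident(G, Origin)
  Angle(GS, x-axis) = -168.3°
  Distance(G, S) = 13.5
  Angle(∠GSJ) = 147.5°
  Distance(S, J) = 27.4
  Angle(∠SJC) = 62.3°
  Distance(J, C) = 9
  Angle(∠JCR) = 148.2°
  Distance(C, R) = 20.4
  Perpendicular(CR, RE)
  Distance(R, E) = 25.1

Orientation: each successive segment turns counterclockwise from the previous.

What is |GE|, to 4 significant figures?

11.39

G is at the origin; GS runs at -168.3° with length 13.5, so S = (-13.22, -2.738). ∠GSJ = 147.5° gives SJ at -135.8° from the x-axis; with |SJ| = 27.4, J = (-32.86, -21.84). ∠SJC = 62.3° gives JC at -18.10° from the x-axis; with |JC| = 9.0, C = (-24.31, -24.64). ∠JCR = 148.2° gives CR at 13.70° from the x-axis; with |CR| = 20.4, R = (-4.489, -19.80). CR is perpendicular to RE, so RE runs at 103.7°; with |RE| = 25.1, E = (-10.43, 4.581). Then |GE| = |E − G| = 11.39.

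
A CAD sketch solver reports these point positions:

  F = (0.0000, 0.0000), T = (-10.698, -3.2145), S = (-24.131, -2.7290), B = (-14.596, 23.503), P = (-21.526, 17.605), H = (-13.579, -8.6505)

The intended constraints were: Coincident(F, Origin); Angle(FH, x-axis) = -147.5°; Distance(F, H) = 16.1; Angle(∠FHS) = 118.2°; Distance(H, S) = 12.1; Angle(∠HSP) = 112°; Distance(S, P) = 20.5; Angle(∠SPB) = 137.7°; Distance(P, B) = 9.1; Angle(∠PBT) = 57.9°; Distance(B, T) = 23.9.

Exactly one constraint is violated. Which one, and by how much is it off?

Distance(B, T) = 23.9 — off by 3.10.

F = (0.00, 0.00) ✓; FH at -147.5° ✓; |FH| = 16.10 ✓; ∠FHS = 118.2° ✓; |HS| = 12.10 ✓; ∠HSP = 112.0° ✓; |SP| = 20.50 ✓; ∠SPB = 137.7° ✓; |PB| = 9.100 ✓; ∠PBT = 57.90° ✓; |BT| = 27.00 ✗.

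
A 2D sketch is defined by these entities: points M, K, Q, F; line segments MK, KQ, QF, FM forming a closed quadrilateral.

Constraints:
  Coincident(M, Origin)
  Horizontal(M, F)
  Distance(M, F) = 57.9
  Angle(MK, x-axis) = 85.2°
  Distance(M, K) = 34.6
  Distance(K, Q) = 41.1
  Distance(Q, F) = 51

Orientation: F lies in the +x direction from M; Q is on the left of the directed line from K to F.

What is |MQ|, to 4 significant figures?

63.76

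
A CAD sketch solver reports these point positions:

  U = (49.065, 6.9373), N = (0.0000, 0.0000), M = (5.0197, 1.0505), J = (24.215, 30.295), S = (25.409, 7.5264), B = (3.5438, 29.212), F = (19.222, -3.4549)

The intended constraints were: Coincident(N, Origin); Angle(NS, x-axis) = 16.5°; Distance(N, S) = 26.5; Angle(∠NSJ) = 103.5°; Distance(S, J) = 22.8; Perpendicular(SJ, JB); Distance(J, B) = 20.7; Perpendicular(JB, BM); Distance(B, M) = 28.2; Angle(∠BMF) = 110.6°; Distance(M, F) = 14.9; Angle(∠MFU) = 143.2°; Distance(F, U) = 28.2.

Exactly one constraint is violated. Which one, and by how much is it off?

Distance(F, U) = 28.2 — off by 3.40.

N = (0.00, 0.00) ✓; NS at 16.50° ✓; |NS| = 26.50 ✓; ∠NSJ = 103.5° ✓; |SJ| = 22.80 ✓; ∠(SJ, JB) = 90.00° ✓; |JB| = 20.70 ✓; ∠(JB, BM) = 90.00° ✓; |BM| = 28.20 ✓; ∠BMF = 110.6° ✓; |MF| = 14.90 ✓; ∠MFU = 143.2° ✓; |FU| = 31.60 ✗.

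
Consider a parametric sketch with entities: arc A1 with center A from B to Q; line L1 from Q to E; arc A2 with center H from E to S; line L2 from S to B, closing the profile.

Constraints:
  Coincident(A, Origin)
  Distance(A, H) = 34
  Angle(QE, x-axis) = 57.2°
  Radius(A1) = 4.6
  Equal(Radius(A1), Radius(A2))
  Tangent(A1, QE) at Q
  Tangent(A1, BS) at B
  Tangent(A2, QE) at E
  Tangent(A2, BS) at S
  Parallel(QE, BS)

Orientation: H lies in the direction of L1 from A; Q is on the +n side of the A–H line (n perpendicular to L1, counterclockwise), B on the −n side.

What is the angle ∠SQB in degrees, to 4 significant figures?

74.86°

Tangency of A1 to both parallel lines with radius 4.6 puts Q and B at A ± 4.6·n: Q = (-3.867, 2.492), B = (3.867, -2.492). Equal radii place E and S the same way about H: E = H + 4.6·n = (14.55, 31.07), S = H − 4.6·n = (22.28, 26.09). Then cos ∠SQB = QS·QB / (|QS||QB|), giving 74.86°.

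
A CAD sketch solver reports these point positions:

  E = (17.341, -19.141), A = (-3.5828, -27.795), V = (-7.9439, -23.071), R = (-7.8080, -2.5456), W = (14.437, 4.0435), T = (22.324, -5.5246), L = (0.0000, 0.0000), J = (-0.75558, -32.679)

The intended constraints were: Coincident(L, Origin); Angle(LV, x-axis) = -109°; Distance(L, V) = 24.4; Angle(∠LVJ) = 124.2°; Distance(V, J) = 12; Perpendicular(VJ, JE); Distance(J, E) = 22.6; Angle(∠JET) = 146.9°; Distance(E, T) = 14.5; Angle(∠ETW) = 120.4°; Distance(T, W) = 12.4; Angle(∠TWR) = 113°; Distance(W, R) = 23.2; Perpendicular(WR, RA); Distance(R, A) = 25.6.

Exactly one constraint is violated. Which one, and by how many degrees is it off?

Perpendicular(WR, RA) — off by 7.00°.

L = (0.00, 0.00) ✓; LV at -109.0° ✓; |LV| = 24.40 ✓; ∠LVJ = 124.2° ✓; |VJ| = 12.00 ✓; ∠(VJ, JE) = 90.00° ✓; |JE| = 22.60 ✓; ∠JET = 146.9° ✓; |ET| = 14.50 ✓; ∠ETW = 120.4° ✓; |TW| = 12.40 ✓; ∠TWR = 113.0° ✓; |WR| = 23.20 ✓; ∠(WR, RA) = 83.00° ✗; |RA| = 25.60 ✓.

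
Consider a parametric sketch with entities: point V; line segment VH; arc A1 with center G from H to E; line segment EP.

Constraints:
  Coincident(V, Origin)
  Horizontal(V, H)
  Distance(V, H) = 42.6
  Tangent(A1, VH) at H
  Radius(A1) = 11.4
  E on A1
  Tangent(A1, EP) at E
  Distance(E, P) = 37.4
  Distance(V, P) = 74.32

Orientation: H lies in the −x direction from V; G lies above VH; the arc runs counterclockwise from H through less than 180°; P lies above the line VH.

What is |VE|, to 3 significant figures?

38.4

Checks: |GE| = 11.40 ✓; ∠(GE, EP) = 90.00° ✓; |EP| = 37.40 ✓; |VP| = 74.32 ✓.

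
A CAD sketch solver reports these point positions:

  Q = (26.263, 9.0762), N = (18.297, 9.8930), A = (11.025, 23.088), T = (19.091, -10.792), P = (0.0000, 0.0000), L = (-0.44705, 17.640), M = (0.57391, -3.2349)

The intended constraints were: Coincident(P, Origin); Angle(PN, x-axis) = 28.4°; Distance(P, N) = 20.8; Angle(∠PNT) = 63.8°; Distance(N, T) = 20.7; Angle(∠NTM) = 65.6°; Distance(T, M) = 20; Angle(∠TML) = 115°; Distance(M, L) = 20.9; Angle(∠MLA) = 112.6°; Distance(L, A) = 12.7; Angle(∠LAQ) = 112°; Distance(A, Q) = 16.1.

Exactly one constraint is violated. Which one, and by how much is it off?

Distance(A, Q) = 16.1 — off by 4.60.

P = (0.00, 0.00) ✓; PN at 28.40° ✓; |PN| = 20.80 ✓; ∠PNT = 63.80° ✓; |NT| = 20.70 ✓; ∠NTM = 65.60° ✓; |TM| = 20.00 ✓; ∠TML = 115.0° ✓; |ML| = 20.90 ✓; ∠MLA = 112.6° ✓; |LA| = 12.70 ✓; ∠LAQ = 112.0° ✓; |AQ| = 20.70 ✗.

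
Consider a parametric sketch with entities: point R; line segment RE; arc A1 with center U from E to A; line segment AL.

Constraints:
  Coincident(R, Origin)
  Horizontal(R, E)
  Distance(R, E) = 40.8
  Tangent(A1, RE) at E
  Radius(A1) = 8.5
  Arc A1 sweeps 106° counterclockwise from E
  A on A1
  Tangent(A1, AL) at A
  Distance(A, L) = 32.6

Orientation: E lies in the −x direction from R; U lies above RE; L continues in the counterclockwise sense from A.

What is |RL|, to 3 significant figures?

59.3

R is at the origin; RE is horizontal with |RE| = 40.8 and E on the −x side, so E = (-40.8, 0.00). Tangency of A1 to RE means the radius UE is perpendicular to RE, so U = E + (0, 8.5) = (-40.8, 8.50). On A1, E sits at bearing -90° from U; a 106° counterclockwise sweep puts A at bearing 16°, so A = U + 8.5·(cos 16°, sin 16°) = (-32.6, 10.8). Since A1 is tangent to AL there, UA ⟂ AL, so AL runs along (−sin 16°, cos 16°); with |AL| = 32.6, L = (-41.6, 42.2). Then |RL| = |L − R| = 59.3.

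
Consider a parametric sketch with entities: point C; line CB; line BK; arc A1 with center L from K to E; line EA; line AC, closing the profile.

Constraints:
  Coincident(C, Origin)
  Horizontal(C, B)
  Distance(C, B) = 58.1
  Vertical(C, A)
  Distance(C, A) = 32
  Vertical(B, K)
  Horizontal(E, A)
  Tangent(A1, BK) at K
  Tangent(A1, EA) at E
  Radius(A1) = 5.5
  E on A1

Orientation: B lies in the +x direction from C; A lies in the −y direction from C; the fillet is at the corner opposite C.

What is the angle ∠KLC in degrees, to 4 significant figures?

153.3°

The virtual corner opposite C is at (58.10, -32.00). The tangent condition forces LK to be normal to BK and since A1 is tangent to EA there, LE ⟂ EA, with radius 5.5, so the center L sits 5.5 in from both sides at L = (52.60, -26.50). That places the tangent points at K = (58.10, -26.50) on BK and E = (52.60, -32.00) on EA. Then cos ∠KLC = LK·LC / (|LK||LC|), giving 153.3°.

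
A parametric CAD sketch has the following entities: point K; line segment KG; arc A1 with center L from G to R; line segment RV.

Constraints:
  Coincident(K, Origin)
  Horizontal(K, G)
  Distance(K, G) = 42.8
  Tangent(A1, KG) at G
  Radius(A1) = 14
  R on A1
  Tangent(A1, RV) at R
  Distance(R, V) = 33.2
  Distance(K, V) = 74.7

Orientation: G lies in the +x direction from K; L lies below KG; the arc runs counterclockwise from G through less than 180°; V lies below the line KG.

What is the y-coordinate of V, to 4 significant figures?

-46.42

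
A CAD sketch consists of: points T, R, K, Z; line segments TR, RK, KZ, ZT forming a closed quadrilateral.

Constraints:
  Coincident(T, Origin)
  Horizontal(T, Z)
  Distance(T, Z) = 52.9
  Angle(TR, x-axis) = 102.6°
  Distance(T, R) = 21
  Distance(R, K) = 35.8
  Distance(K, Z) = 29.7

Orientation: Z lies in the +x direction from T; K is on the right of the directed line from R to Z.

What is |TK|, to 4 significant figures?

23.35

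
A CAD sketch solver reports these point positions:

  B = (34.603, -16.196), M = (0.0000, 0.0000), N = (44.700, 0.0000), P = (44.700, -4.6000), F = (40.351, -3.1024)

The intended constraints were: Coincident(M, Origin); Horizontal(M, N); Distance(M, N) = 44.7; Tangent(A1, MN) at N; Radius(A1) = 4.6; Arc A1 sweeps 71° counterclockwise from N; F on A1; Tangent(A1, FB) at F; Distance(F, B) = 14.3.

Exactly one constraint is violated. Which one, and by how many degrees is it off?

Tangent(A1, FB) at F — off by 4.70°.

M = (0.00, 0.00) ✓; M.y = 0.00, N.y = 0.00 ✓; |MN| = 44.70 ✓; ∠(PN, NM) = 90.00° ✓; |PN| = 4.600 ✓; bearing(P→F) − bearing(P→N) = 71.00° ✓; |PF| = 4.600 ✓; ∠(PF, FB) = 94.70° ✗; |FB| = 14.30 ✓.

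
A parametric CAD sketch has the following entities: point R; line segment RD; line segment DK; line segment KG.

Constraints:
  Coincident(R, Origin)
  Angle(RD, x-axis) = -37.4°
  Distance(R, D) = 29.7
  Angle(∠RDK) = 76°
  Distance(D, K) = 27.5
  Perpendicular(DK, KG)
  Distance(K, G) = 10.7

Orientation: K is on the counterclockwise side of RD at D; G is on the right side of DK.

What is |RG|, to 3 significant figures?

44.4

R is at the origin; RD runs at -37.4° with length 29.7, so D = 29.7·(cos -37.4°, sin -37.4°) = (23.6, -18.0). ∠RDK = 76.0°, so DK runs at -37.4° + (180° − 76.0°) = 66.6° from the x-axis; with |DK| = 27.5, K = D + 27.5·(cos 66.6°, sin 66.6°) = (34.5, 7.20). DK is perpendicular to KG; with |KG| = 10.7 on the right of DK, G = K + 10.7·(0.918, -0.397) = (44.3, 2.95). Then |RG| = |G − R| = 44.4.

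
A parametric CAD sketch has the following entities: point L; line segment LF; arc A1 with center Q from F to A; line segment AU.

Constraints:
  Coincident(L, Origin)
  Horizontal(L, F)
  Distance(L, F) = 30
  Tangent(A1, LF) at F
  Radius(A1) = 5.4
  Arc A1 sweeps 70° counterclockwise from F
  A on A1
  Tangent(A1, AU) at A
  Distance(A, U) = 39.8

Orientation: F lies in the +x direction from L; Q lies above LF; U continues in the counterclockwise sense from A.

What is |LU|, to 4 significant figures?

63.62

L is at the origin; LF is horizontal with |LF| = 30.0 and F on the +x side, so F = (30.00, 0.000). A1 meets LF tangentially, so QF is at right angles to LF, so Q = F + (0, 5.4) = (30.00, 5.400). On A1, F sits at bearing -90° from Q; a 70° counterclockwise sweep puts A at bearing -20°, so A = Q + 5.4·(cos -20°, sin -20°) = (35.07, 3.553). The tangent condition forces QA to be normal to AU, so AU runs along (−sin -20°, cos -20°); with |AU| = 39.8, U = (48.69, 40.95). Then |LU| = |U − L| = 63.62.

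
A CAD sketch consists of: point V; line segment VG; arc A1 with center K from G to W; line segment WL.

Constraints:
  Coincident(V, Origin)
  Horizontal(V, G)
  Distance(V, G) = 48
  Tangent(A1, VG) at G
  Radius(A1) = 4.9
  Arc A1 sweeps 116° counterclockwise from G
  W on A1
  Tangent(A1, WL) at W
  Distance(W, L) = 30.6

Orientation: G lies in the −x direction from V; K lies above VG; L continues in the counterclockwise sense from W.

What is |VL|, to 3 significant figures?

66.7

V is at the origin; V and G share the same y with |VG| = 48.0 and G on the −x side, so G = (-48.0, 0.00). Tangency of A1 to VG means the radius KG is perpendicular to VG, so K = G + (0, 4.9) = (-48.0, 4.90). On A1, G sits at bearing -90° from K; a 116° counterclockwise sweep puts W at bearing 26°, so W = K + 4.9·(cos 26°, sin 26°) = (-43.6, 7.05). The tangent condition forces KW to be normal to WL, so WL runs along (−sin 26°, cos 26°); with |WL| = 30.6, L = (-57.0, 34.6). Then |VL| = |L − V| = 66.7.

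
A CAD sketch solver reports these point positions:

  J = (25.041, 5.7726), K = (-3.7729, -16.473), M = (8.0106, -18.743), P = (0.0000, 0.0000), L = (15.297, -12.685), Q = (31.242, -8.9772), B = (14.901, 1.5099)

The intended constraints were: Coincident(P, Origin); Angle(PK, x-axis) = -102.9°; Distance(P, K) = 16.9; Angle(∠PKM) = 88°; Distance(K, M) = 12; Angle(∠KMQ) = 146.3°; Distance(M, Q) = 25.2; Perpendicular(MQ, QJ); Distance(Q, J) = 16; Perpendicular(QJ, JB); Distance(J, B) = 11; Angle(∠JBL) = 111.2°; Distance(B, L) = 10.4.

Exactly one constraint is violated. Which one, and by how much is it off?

Distance(B, L) = 10.4 — off by 3.80.

P = (0.00, 0.00) ✓; PK at -102.9° ✓; |PK| = 16.90 ✓; ∠PKM = 88.00° ✓; |KM| = 12.00 ✓; ∠KMQ = 146.3° ✓; |MQ| = 25.20 ✓; ∠(MQ, QJ) = 90.00° ✓; |QJ| = 16.00 ✓; ∠(QJ, JB) = 90.00° ✓; |JB| = 11.00 ✓; ∠JBL = 111.2° ✓; |BL| = 14.20 ✗.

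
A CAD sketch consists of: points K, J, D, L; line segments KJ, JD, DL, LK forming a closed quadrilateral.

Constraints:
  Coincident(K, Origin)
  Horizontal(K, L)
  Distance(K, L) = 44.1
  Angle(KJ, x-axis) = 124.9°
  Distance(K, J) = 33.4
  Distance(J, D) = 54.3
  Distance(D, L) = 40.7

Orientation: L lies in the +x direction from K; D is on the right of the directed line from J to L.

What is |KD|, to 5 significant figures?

21.168

Checks: |KL| = 44.10 ✓; |KJ| = 33.40 ✓; |JD| = 54.30 ✓; |DL| = 40.70 ✓.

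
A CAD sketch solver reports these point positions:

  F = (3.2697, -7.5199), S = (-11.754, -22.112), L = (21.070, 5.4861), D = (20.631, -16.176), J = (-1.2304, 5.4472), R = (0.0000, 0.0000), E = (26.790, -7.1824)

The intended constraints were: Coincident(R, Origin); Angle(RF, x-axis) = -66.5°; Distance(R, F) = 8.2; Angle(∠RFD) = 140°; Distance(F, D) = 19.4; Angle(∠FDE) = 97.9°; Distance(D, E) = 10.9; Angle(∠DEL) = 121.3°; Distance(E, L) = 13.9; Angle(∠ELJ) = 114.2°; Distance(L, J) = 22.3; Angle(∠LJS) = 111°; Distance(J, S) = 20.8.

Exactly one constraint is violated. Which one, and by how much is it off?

Distance(J, S) = 20.8 — off by 8.70.

R = (0.00, 0.00) ✓; RF at -66.50° ✓; |RF| = 8.200 ✓; ∠RFD = 140.0° ✓; |FD| = 19.40 ✓; ∠FDE = 97.90° ✓; |DE| = 10.90 ✓; ∠DEL = 121.3° ✓; |EL| = 13.90 ✓; ∠ELJ = 114.2° ✓; |LJ| = 22.30 ✓; ∠LJS = 111.0° ✓; |JS| = 29.50 ✗.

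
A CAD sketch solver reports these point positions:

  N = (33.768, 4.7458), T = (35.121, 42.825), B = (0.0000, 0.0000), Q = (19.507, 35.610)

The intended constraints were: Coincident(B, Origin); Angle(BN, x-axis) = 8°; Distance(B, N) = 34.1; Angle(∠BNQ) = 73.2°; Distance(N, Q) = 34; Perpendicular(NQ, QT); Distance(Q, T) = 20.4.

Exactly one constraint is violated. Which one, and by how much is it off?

Distance(Q, T) = 20.4 — off by 3.20.

B = (0.00, 0.00) ✓; BN at 8.000° ✓; |BN| = 34.10 ✓; ∠BNQ = 73.20° ✓; |NQ| = 34.00 ✓; ∠(NQ, QT) = 90.00° ✓; |QT| = 17.20 ✗.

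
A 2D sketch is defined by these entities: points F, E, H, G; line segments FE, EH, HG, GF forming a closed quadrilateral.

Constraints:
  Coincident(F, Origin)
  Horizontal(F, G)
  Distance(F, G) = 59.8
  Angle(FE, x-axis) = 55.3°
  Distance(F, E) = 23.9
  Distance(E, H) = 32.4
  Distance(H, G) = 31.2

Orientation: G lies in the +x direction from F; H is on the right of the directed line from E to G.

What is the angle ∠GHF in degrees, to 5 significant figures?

148.49°

F is at the origin; FG is horizontal with |FG| = 59.8 and G in +x, so G = (59.8, 0). FE runs at 55.3° with |FE| = 23.9, so E = (13.606, 19.649). H is determined by |EH| = 32.4 and |HG| = 31.2 together: it lies at the intersection of circle(E, 32.4) and circle(G, 31.2). With |EG| = 50.200, the foot of the radical line on EG is 25.860 from E and the perpendicular offset is √(32.4² − 25.860²) = 19.520. Taking the right-of-EG solution: H = (29.762, -8.4353).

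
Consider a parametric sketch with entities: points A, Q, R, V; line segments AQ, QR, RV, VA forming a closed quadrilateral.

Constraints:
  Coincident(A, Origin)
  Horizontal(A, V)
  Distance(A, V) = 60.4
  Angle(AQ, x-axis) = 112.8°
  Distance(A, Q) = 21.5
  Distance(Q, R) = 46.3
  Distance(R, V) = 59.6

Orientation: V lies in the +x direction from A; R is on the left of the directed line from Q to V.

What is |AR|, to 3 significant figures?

56.5

A is at the origin; A and V share the same y with |AV| = 60.4 and V in +x, so V = (60.4, 0). AQ runs at 112.8° with |AQ| = 21.5, so Q = (-8.33, 19.8). R is determined by |QR| = 46.3 and |RV| = 59.6 together: it lies at the intersection of circle(Q, 46.3) and circle(V, 59.6). With |QV| = 71.5, the foot of the radical line on QV is 25.9 from Q and the perpendicular offset is √(46.3² − 25.9²) = 38.4. Taking the left-of-QV solution: R = (27.2, 49.5).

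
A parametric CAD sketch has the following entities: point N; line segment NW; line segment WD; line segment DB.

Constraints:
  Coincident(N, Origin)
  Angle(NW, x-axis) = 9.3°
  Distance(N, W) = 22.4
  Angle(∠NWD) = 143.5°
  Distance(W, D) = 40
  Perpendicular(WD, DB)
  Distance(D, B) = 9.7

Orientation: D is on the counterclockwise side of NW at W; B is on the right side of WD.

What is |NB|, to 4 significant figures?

62.41

N is at the origin; NW runs at 9.3° with length 22.4, so W = 22.4·(cos 9.3°, sin 9.3°) = (22.11, 3.620). ∠NWD = 143.5°, so WD runs at 9.3° + (180° − 143.5°) = 45.80° from the x-axis; with |WD| = 40.0, D = W + 40.0·(cos 45.80°, sin 45.80°) = (49.99, 32.30). WD is perpendicular to DB; with |DB| = 9.7 on the right of WD, B = D + 9.7·(0.7169, -0.6972) = (56.95, 25.53). Then |NB| = |B − N| = 62.41.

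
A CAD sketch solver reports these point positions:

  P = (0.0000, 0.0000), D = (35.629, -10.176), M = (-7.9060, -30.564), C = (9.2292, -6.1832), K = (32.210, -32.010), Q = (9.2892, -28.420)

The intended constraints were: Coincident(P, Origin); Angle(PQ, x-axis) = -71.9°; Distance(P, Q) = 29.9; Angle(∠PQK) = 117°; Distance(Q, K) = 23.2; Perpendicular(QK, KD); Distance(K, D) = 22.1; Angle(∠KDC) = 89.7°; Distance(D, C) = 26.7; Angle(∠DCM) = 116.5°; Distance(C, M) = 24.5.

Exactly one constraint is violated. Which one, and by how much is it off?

Distance(C, M) = 24.5 — off by 5.30.

P = (0.00, 0.00) ✓; PQ at -71.90° ✓; |PQ| = 29.90 ✓; ∠PQK = 117.0° ✓; |QK| = 23.20 ✓; ∠(QK, KD) = 90.00° ✓; |KD| = 22.10 ✓; ∠KDC = 89.70° ✓; |DC| = 26.70 ✓; ∠DCM = 116.5° ✓; |CM| = 29.80 ✗.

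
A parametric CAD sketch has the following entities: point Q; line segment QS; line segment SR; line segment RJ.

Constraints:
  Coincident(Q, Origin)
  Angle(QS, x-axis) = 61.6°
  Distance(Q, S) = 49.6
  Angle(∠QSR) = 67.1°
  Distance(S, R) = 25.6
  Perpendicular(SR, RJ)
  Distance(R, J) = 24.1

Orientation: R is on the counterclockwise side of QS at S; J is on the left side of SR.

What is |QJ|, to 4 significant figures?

22.49

Q is at the origin; QS runs at 61.6° with length 49.6, so S = 49.6·(cos 61.6°, sin 61.6°) = (23.59, 43.63). ∠QSR = 67.1°, so SR runs at 61.6° + (180° − 67.1°) = 174.5° from the x-axis; with |SR| = 25.6, R = S + 25.6·(cos 174.5°, sin 174.5°) = (-1.891, 46.08). SR ⟂ RJ; with |RJ| = 24.1 on the left of SR, J = R + 24.1·(-0.09585, -0.9954) = (-4.201, 22.10). Then |QJ| = |J − Q| = 22.49.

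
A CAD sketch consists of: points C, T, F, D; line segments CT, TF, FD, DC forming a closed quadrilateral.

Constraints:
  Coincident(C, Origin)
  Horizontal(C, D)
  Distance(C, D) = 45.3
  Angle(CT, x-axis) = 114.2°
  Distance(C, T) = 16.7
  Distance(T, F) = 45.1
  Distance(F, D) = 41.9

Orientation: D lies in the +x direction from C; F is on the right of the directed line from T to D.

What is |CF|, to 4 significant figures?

28.40

Checks: |TF| = 45.10 ✓; |FD| = 41.90 ✓.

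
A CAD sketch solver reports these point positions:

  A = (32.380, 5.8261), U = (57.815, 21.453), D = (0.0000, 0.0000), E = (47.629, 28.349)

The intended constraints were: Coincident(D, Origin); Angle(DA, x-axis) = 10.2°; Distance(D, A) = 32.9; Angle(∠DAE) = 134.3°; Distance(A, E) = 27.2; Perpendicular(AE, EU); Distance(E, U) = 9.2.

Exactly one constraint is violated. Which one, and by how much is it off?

Distance(E, U) = 9.2 — off by 3.10.

D = (0.00, 0.00) ✓; DA at 10.20° ✓; |DA| = 32.90 ✓; ∠DAE = 134.3° ✓; |AE| = 27.20 ✓; ∠(AE, EU) = 90.00° ✓; |EU| = 12.30 ✗.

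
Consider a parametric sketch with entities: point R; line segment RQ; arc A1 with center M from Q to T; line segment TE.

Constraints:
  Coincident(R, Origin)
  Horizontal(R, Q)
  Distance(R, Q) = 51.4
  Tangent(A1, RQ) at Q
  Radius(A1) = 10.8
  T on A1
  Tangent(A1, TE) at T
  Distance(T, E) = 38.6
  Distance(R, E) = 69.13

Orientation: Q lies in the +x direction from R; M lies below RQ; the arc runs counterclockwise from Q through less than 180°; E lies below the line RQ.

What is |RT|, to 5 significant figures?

42.638

R is at the origin; R and Q share the same y with |RQ| = 51.4 and Q on the +x side, so Q = (51.400, 0.0000). Tangency of A1 to RQ means the radius MQ is perpendicular to RQ, so M = Q + (0, -10.8) = (51.400, -10.800). Since MT ⟂ TE (tangency), |ME| = √(10.8² + 38.6²) = 40.082 regardless of where T sits on A1. So E lies on both circle(R, 69.13) and circle(M, 40.082); the below-RQ intersection is E = (47.053, -50.646). T is the foot of the tangent from E: T = (40.745, -12.565).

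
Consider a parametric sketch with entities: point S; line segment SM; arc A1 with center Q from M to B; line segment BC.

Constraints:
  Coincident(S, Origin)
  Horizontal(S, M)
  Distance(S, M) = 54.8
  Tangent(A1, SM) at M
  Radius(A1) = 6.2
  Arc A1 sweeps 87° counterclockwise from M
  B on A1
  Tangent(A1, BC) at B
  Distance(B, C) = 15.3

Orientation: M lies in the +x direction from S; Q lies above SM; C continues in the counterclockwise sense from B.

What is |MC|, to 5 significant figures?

22.280

S is at the origin; S and M share the same y with |SM| = 54.8 and M on the +x side, so M = (54.800, 0.0000). The tangent condition forces QM to be normal to SM, so Q = M + (0, 6.2) = (54.800, 6.2000). On A1, M sits at bearing -90° from Q; an 87° counterclockwise sweep puts B at bearing -3°, so B = Q + 6.2·(cos -3°, sin -3°) = (60.992, 5.8755). The tangent condition forces QB to be normal to BC, so BC runs along (−sin -3°, cos -3°); with |BC| = 15.3, C = (61.792, 21.155). Then |MC| = |C − M| = 22.280.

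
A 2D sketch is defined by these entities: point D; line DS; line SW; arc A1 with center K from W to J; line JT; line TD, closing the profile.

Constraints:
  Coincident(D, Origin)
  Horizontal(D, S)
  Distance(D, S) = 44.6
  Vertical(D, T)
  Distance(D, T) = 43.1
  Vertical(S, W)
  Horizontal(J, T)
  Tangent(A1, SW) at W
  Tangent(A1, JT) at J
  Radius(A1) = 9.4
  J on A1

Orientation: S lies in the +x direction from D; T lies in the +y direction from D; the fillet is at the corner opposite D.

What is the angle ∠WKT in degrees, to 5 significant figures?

165.05°

The virtual corner opposite D is at (44.600, 43.100). Since A1 is tangent to SW there, KW ⟂ SW and the tangent condition forces KJ to be normal to JT, with radius 9.4, so the center K sits 9.4 in from both sides at K = (35.200, 33.700). That places the tangent points at W = (44.600, 33.700) on SW and J = (35.200, 43.100) on JT. Then cos ∠WKT = KW·KT / (|KW||KT|), giving 165.05°.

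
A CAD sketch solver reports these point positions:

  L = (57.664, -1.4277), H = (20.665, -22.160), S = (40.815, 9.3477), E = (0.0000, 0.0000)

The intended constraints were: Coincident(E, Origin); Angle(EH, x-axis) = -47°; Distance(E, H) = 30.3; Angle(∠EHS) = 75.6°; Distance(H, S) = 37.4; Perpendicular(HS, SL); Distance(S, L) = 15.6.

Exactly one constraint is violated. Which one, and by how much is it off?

Distance(S, L) = 15.6 — off by 4.40.

E = (0.00, 0.00) ✓; EH at -47.00° ✓; |EH| = 30.30 ✓; ∠EHS = 75.60° ✓; |HS| = 37.40 ✓; ∠(HS, SL) = 90.00° ✓; |SL| = 20.00 ✗.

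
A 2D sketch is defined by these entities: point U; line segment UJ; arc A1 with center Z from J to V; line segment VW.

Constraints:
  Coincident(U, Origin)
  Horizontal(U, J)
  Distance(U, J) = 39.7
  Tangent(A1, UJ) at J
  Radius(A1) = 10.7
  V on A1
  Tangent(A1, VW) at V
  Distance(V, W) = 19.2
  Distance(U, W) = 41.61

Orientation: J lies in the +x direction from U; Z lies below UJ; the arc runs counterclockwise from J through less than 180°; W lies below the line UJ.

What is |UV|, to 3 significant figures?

30.9

U is at the origin; U and J share the same y with |UJ| = 39.7 and J on the +x side, so J = (39.7, 0.00). The tangent condition forces ZJ to be normal to UJ, so Z = J + (0, -10.7) = (39.7, -10.7). Since ZV ⟂ VW (tangency), |ZW| = √(10.7² + 19.2²) = 22.0 regardless of where V sits on A1. So W lies on both circle(U, 41.61) and circle(Z, 22.0); the below-UJ intersection is W = (29.0, -29.9). V is the foot of the tangent from W: V = (29.0, -10.7).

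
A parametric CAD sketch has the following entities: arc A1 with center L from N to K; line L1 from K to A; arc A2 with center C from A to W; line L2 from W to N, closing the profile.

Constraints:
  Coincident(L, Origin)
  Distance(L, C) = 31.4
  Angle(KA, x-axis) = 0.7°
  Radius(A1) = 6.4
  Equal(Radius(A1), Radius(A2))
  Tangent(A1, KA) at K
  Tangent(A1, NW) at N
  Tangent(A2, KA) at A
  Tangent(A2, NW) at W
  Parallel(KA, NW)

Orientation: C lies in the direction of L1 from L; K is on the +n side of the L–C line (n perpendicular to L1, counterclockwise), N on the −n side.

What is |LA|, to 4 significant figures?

32.05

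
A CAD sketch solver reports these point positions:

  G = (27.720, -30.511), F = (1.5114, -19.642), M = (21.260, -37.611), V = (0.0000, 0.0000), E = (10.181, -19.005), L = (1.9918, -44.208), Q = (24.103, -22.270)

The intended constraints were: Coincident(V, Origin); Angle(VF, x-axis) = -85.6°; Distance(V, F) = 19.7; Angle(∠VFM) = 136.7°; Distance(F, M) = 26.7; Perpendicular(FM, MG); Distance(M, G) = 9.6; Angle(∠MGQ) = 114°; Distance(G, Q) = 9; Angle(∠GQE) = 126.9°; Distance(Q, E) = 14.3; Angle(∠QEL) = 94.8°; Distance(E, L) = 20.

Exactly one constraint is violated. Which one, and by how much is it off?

Distance(E, L) = 20 — off by 6.50.

V = (0.00, 0.00) ✓; VF at -85.60° ✓; |VF| = 19.70 ✓; ∠VFM = 136.7° ✓; |FM| = 26.70 ✓; ∠(FM, MG) = 90.00° ✓; |MG| = 9.599 ✓; ∠MGQ = 114.0° ✓; |GQ| = 9.000 ✓; ∠GQE = 126.9° ✓; |QE| = 14.30 ✓; ∠QEL = 94.80° ✓; |EL| = 26.50 ✗.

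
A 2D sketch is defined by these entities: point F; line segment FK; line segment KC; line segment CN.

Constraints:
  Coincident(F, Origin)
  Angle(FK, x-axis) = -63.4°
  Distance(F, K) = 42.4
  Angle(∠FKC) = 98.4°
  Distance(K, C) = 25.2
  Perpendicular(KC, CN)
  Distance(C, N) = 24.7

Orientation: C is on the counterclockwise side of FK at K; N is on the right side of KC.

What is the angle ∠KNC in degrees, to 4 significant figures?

45.57°

F is at the origin; FK runs at -63.4° with length 42.4, so K = 42.4·(cos -63.4°, sin -63.4°) = (18.98, -37.91). ∠FKC = 98.4°, so KC runs at -63.4° + (180° − 98.4°) = 18.20° from the x-axis; with |KC| = 25.2, C = K + 25.2·(cos 18.20°, sin 18.20°) = (42.92, -30.04). KC is perpendicular to CN; with |CN| = 24.7 on the right of KC, N = C + 24.7·(0.3123, -0.9500) = (50.64, -53.51). Then cos ∠KNC = NK·NC / (|NK||NC|), giving 45.57°.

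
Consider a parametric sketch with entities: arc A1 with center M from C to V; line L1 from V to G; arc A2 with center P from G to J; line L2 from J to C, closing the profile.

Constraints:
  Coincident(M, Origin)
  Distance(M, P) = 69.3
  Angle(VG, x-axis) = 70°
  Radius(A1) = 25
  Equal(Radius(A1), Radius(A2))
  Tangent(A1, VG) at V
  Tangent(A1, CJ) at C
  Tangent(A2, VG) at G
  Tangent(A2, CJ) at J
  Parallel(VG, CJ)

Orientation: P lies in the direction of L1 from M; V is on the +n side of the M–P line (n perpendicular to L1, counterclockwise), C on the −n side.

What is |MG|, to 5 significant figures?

73.672

Tangency of A1 to both parallel lines with radius 25.0 puts V and C at M ± 25.0·n: V = (-23.492, 8.5505), C = (23.492, -8.5505). Equal radii place G and J the same way about P: G = P + 25.0·n = (0.20968, 73.671), J = P − 25.0·n = (47.194, 56.570). Then |MG| = |G − M| = 73.672.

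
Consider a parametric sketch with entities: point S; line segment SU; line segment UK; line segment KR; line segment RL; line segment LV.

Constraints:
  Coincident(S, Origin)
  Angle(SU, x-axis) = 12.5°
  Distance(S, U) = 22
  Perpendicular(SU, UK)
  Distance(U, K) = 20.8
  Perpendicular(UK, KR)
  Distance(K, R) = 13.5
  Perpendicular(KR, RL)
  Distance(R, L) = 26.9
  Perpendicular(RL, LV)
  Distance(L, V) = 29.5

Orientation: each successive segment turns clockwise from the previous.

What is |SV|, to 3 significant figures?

38.5

KR is perpendicular to RL, so RL runs at 102°; with |RL| = 26.9, L = (6.98, 7.80). RL ⟂ LV, so LV runs at 12.5°; with |LV| = 29.5, V = (35.8, 14.2). Then |SV| = |V − S| = 38.5.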